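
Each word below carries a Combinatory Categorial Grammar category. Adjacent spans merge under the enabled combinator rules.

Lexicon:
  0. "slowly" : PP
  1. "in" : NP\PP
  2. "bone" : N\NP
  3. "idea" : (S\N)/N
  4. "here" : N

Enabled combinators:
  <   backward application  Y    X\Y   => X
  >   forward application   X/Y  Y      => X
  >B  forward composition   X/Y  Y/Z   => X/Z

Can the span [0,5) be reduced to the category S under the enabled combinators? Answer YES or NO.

[0,5] S   <
  [0,3] N   <
    [0,2] NP   <
      [0,1] "slowly" : PP
      [1,2] "in" : NP\PP
    [2,3] "bone" : N\NP
  [3,5] S\N   >
    [3,4] "idea" : (S\N)/N
    [4,5] "here" : N

YES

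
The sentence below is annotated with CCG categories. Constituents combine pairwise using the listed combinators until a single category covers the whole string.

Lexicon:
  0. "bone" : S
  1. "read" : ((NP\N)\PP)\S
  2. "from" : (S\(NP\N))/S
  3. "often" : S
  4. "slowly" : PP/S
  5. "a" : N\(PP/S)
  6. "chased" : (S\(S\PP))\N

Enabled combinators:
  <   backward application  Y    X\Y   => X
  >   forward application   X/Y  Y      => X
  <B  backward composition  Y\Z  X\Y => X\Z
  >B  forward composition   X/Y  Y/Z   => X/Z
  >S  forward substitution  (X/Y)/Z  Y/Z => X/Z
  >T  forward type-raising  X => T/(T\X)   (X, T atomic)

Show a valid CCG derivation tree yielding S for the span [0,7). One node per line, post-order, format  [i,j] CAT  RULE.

[0,7] S   <
  [0,4] S\PP   <B
    [0,2] (NP\N)\PP   <
      [0,1] "bone" : S
      [1,2] "read" : ((NP\N)\PP)\S
    [2,4] S\(NP\N)   >
      [2,3] "from" : (S\(NP\N))/S
      [3,4] "often" : S
  [4,7] S\(S\PP)   <
    [4,6] N   <
      [4,5] "slowly" : PP/S
      [5,6] "a" : N\(PP/S)
    [6,7] "chased" : (S\(S\PP))\N

[0,1] S  lex  "bone"
[1,2] ((NP\N)\PP)\S  lex  "read"
[0,2] (NP\N)\PP  <  k=1
[2,3] (S\(NP\N))/S  lex  "from"
[3,4] S  lex  "often"
[2,4] S\(NP\N)  >  k=3
[0,4] S\PP  <B  k=2
[4,5] PP/S  lex  "slowly"
[5,6] N\(PP/S)  lex  "a"
[4,6] N  <  k=5
[6,7] (S\(S\PP))\N  lex  "chased"
[4,7] S\(S\PP)  <  k=6
[0,7] S  <  k=4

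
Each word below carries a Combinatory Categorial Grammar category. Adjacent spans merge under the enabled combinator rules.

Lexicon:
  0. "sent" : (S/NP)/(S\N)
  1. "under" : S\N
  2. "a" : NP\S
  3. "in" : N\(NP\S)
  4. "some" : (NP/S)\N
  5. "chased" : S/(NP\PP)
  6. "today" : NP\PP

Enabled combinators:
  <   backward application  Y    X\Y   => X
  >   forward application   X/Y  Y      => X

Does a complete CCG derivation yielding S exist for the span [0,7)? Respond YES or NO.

[0,7] S   >
  [0,2] S/NP   >
    [0,1] "sent" : (S/NP)/(S\N)
    [1,2] "under" : S\N
  [2,7] NP   >
    [2,5] NP/S   <
      [2,4] N   <
        [2,3] "a" : NP\S
        [3,4] "in" : N\(NP\S)
      [4,5] "some" : (NP/S)\N
    [5,7] S   >
      [5,6] "chased" : S/(NP\PP)
      [6,7] "today" : NP\PP

YES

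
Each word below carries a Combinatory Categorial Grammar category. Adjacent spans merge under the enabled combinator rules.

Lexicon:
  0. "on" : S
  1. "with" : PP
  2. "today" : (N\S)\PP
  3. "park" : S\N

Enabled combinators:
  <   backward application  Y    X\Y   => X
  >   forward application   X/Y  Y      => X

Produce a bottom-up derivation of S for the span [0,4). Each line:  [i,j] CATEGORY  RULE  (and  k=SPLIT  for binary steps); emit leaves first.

[0,1] S  lex  "on"
[1,2] PP  lex  "with"
[2,3] (N\S)\PP  lex  "today"
[1,3] N\S  <  k=2
[0,3] N  <  k=1
[3,4] S\N  lex  "park"
[0,4] S  <  k=3

[0,4] S   <
  [0,3] N   <
    [0,1] "on" : S
    [1,3] N\S   <
      [1,2] "with" : PP
      [2,3] "today" : (N\S)\PP
  [3,4] "park" : S\N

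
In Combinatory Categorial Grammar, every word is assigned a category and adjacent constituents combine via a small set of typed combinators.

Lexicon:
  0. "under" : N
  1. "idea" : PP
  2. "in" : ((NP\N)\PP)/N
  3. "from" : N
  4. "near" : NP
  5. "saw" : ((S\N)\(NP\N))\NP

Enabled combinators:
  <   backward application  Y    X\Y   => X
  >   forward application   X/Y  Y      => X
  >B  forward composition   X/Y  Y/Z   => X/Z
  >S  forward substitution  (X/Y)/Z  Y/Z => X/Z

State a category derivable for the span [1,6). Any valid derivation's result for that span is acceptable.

[0,6] S   <
  [0,1] "under" : N
  [1,6] S\N   <
    [1,4] NP\N   <
      [1,2] "idea" : PP
      [2,4] (NP\N)\PP   >
        [2,3] "in" : ((NP\N)\PP)/N
        [3,4] "from" : N
    [4,6] (S\N)\(NP\N)   <
      [4,5] "near" : NP
      [5,6] "saw" : ((S\N)\(NP\N))\NP

S\N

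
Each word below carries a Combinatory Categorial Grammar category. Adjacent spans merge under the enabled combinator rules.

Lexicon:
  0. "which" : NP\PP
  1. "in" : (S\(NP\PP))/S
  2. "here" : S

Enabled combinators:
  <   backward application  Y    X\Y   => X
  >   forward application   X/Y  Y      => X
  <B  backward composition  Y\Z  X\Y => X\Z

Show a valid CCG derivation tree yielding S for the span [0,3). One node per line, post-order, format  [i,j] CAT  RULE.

[0,1] NP\PP  lex  "which"
[1,2] (S\(NP\PP))/S  lex  "in"
[2,3] S  lex  "here"
[1,3] S\(NP\PP)  >  k=2
[0,3] S  <  k=1

[0,3] S   <
  [0,1] "which" : NP\PP
  [1,3] S\(NP\PP)   >
    [1,2] "in" : (S\(NP\PP))/S
    [2,3] "here" : S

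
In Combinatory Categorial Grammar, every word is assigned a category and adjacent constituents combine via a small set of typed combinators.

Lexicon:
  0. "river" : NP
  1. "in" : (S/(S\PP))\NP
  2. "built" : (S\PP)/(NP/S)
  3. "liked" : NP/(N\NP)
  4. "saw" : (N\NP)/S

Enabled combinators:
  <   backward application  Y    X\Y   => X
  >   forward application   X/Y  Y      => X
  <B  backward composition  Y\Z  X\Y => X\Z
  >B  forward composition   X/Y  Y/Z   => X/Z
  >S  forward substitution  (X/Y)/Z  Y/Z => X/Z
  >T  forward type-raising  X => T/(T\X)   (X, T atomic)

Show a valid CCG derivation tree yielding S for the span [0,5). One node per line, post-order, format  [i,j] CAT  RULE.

[0,5] S   >
  [0,2] S/(S\PP)   <
    [0,1] "river" : NP
    [1,2] "in" : (S/(S\PP))\NP
  [2,5] S\PP   >
    [2,3] "built" : (S\PP)/(NP/S)
    [3,5] NP/S   >B
      [3,4] "liked" : NP/(N\NP)
      [4,5] "saw" : (N\NP)/S

[0,1] NP  lex  "river"
[1,2] (S/(S\PP))\NP  lex  "in"
[0,2] S/(S\PP)  <  k=1
[2,3] (S\PP)/(NP/S)  lex  "built"
[3,4] NP/(N\NP)  lex  "liked"
[4,5] (N\NP)/S  lex  "saw"
[3,5] NP/S  >B  k=4
[2,5] S\PP  >  k=3
[0,5] S  >  k=2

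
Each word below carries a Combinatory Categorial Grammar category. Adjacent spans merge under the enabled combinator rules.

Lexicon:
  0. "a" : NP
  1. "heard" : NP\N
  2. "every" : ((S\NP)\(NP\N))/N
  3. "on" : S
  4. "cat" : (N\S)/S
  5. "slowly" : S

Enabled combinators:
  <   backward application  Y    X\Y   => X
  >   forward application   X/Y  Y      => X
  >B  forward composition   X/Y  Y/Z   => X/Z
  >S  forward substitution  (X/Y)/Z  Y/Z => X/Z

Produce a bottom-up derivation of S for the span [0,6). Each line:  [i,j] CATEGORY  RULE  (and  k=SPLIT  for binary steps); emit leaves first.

[0,6] S   <
  [0,1] "a" : NP
  [1,6] S\NP   <
    [1,2] "heard" : NP\N
    [2,6] (S\NP)\(NP\N)   >
      [2,3] "every" : ((S\NP)\(NP\N))/N
      [3,6] N   <
        [3,4] "on" : S
        [4,6] N\S   >
          [4,5] "cat" : (N\S)/S
          [5,6] "slowly" : S

[0,1] NP  lex  "a"
[1,2] NP\N  lex  "heard"
[2,3] ((S\NP)\(NP\N))/N  lex  "every"
[3,4] S  lex  "on"
[4,5] (N\S)/S  lex  "cat"
[5,6] S  lex  "slowly"
[4,6] N\S  >  k=5
[3,6] N  <  k=4
[2,6] (S\NP)\(NP\N)  >  k=3
[1,6] S\NP  <  k=2
[0,6] S  <  k=1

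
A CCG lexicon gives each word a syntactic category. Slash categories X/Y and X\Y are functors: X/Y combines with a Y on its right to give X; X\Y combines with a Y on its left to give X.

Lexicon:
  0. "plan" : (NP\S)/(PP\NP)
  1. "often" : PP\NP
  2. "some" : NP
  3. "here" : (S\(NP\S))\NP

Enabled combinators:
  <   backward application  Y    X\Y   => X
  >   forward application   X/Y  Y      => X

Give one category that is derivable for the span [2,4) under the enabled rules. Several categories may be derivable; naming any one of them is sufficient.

S\(NP\S)

[0,4] S   <
  [0,2] NP\S   >
    [0,1] "plan" : (NP\S)/(PP\NP)
    [1,2] "often" : PP\NP
  [2,4] S\(NP\S)   <
    [2,3] "some" : NP
    [3,4] "here" : (S\(NP\S))\NP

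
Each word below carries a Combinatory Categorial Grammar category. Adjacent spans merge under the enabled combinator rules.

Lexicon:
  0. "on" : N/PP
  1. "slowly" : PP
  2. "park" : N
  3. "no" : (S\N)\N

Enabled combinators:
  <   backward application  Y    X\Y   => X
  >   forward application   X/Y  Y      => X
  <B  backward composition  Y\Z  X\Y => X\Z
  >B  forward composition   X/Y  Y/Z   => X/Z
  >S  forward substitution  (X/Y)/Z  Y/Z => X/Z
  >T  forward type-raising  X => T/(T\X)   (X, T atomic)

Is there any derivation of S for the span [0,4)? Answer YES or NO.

[0,4] S   <
  [0,2] N   >
    [0,1] "on" : N/PP
    [1,2] "slowly" : PP
  [2,4] S\N   <
    [2,3] "park" : N
    [3,4] "no" : (S\N)\N

YES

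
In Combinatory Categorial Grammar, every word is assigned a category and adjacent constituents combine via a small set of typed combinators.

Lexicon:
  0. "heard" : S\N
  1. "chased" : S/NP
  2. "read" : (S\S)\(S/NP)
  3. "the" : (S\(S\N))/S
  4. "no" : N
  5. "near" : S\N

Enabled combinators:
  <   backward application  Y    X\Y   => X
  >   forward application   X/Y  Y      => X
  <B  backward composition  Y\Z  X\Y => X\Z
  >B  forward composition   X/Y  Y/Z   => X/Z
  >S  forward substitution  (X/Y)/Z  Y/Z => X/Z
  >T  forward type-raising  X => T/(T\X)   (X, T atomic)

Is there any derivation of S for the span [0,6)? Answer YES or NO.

YES

[0,6] S   <
  [0,3] S\N   <B
    [0,1] "heard" : S\N
    [1,3] S\S   <
      [1,2] "chased" : S/NP
      [2,3] "read" : (S\S)\(S/NP)
  [3,6] S\(S\N)   >
    [3,4] "the" : (S\(S\N))/S
    [4,6] S   <
      [4,5] "no" : N
      [5,6] "near" : S\N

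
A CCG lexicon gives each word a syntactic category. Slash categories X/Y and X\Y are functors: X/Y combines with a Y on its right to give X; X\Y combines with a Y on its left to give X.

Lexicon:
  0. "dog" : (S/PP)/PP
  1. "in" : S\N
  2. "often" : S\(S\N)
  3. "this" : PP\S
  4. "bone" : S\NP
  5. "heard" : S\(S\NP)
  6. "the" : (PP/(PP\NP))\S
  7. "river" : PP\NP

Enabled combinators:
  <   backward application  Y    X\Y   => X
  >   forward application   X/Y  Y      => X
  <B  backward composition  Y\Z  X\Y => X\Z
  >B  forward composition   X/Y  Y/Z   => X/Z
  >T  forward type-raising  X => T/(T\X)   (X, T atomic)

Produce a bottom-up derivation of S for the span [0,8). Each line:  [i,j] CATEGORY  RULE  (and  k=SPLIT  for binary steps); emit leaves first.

[0,1] (S/PP)/PP  lex  "dog"
[1,2] S\N  lex  "in"
[2,3] S\(S\N)  lex  "often"
[1,3] S  <  k=2
[3,4] PP\S  lex  "this"
[1,4] PP  <  k=3
[0,4] S/PP  >  k=1
[4,5] S\NP  lex  "bone"
[5,6] S\(S\NP)  lex  "heard"
[4,6] S  <  k=5
[6,7] (PP/(PP\NP))\S  lex  "the"
[4,7] PP/(PP\NP)  <  k=6
[7,8] PP\NP  lex  "river"
[4,8] PP  >  k=7
[0,8] S  >  k=4

[0,8] S   >
  [0,4] S/PP   >
    [0,1] "dog" : (S/PP)/PP
    [1,4] PP   <
      [1,3] S   <
        [1,2] "in" : S\N
        [2,3] "often" : S\(S\N)
      [3,4] "this" : PP\S
  [4,8] PP   >
    [4,7] PP/(PP\NP)   <
      [4,6] S   <
        [4,5] "bone" : S\NP
        [5,6] "heard" : S\(S\NP)
      [6,7] "the" : (PP/(PP\NP))\S
    [7,8] "river" : PP\NP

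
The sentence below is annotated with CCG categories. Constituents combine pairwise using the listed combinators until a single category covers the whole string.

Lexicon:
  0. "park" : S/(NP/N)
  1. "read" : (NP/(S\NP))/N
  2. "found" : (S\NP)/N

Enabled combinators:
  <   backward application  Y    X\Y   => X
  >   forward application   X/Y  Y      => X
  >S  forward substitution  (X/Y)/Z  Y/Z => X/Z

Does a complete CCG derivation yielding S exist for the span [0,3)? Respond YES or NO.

[0,3] S   >
  [0,1] "park" : S/(NP/N)
  [1,3] NP/N   >S
    [1,2] "read" : (NP/(S\NP))/N
    [2,3] "found" : (S\NP)/N

YES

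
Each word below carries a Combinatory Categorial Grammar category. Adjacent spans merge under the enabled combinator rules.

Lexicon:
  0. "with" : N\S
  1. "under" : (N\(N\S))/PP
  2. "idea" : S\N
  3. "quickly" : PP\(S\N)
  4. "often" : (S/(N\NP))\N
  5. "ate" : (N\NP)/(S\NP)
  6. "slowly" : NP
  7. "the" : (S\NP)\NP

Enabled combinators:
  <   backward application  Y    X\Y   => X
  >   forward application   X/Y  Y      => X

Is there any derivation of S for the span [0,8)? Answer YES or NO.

[0,8] S   >
  [0,5] S/(N\NP)   <
    [0,4] N   <
      [0,1] "with" : N\S
      [1,4] N\(N\S)   >
        [1,2] "under" : (N\(N\S))/PP
        [2,4] PP   <
          [2,3] "idea" : S\N
          [3,4] "quickly" : PP\(S\N)
    [4,5] "often" : (S/(N\NP))\N
  [5,8] N\NP   >
    [5,6] "ate" : (N\NP)/(S\NP)
    [6,8] S\NP   <
      [6,7] "slowly" : NP
      [7,8] "the" : (S\NP)\NP

YES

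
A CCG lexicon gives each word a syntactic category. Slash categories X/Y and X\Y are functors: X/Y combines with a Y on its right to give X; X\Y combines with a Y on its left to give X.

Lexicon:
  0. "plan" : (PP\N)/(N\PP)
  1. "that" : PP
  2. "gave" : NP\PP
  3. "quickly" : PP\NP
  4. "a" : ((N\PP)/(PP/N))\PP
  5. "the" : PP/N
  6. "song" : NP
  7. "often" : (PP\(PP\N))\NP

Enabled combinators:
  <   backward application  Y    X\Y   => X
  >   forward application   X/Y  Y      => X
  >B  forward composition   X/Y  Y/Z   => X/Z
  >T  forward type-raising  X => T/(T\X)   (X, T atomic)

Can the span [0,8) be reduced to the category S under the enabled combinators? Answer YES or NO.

(PP\N)/(N\PP) PP NP\PP PP\NP ((N\PP)/(PP/N))\PP PP/N NP (PP\(PP\N))\NP
CKY chart[0,8] = {N/(N\PP), NP/(NP\PP), PP, PP/(PP\PP), S/(S\PP)}; S ∉ chart

NO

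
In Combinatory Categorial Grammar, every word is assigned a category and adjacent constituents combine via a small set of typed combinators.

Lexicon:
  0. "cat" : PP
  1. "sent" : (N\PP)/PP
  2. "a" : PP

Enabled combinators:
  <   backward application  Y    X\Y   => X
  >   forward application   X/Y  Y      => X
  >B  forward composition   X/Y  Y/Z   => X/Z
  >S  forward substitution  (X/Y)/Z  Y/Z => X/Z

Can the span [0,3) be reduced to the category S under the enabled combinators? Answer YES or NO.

PP (N\PP)/PP PP
CKY chart[0,3] = {N}; S ∉ chart

NO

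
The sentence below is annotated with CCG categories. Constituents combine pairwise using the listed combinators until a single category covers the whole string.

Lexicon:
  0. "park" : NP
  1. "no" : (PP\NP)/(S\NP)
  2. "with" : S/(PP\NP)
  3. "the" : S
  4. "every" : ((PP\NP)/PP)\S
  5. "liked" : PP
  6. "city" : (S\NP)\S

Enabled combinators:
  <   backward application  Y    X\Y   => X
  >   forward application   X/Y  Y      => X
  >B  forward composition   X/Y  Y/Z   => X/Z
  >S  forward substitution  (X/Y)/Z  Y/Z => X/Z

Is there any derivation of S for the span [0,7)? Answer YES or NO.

NP (PP\NP)/(S\NP) S/(PP\NP) S ((PP\NP)/PP)\S PP (S\NP)\S
CKY chart[0,7] = {PP}; S ∉ chart

NO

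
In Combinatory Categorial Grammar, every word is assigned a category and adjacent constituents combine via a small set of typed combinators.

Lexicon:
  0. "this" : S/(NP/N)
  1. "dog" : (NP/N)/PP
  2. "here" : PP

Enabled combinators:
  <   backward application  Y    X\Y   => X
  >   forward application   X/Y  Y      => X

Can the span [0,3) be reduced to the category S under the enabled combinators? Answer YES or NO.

[0,3] S   >
  [0,1] "this" : S/(NP/N)
  [1,3] NP/N   >
    [1,2] "dog" : (NP/N)/PP
    [2,3] "here" : PP

YES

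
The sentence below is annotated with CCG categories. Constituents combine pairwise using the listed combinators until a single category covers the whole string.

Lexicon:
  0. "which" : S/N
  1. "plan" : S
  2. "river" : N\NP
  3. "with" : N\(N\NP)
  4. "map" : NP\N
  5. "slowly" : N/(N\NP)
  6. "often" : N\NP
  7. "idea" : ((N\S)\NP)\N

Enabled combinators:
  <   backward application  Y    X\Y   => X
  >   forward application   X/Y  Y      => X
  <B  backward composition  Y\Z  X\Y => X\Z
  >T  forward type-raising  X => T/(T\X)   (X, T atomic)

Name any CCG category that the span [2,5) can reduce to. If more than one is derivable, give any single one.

NP

[0,8] S   >
  [0,1] "which" : S/N
  [1,8] N   >
    [1,2] N/(N\S)   >T
      [1,2] "plan" : S
    [2,8] N\S   <
      [2,5] NP   <
        [2,4] N   <
          [2,3] "river" : N\NP
          [3,4] "with" : N\(N\NP)
        [4,5] "map" : NP\N
      [5,8] (N\S)\NP   <
        [5,7] N   >
          [5,6] "slowly" : N/(N\NP)
          [6,7] "often" : N\NP
        [7,8] "idea" : ((N\S)\NP)\N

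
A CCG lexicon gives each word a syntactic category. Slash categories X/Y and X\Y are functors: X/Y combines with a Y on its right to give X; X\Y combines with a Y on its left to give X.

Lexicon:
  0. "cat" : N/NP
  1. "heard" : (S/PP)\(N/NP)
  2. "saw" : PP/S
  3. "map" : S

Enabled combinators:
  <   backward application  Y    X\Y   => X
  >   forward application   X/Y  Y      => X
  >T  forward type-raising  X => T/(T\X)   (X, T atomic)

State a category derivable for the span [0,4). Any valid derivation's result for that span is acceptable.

S

[0,4] S   >
  [0,2] S/PP   <
    [0,1] "cat" : N/NP
    [1,2] "heard" : (S/PP)\(N/NP)
  [2,4] PP   >
    [2,3] "saw" : PP/S
    [3,4] "map" : S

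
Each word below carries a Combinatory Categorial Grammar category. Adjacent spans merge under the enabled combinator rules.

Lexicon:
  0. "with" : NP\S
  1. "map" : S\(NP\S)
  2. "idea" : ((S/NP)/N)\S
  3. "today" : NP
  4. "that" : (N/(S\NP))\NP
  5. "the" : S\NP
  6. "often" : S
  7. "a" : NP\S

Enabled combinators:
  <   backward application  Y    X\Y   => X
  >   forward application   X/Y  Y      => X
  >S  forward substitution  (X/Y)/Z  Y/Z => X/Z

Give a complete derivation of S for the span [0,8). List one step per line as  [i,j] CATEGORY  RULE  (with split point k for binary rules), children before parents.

[0,8] S   >
  [0,6] S/NP   >
    [0,3] (S/NP)/N   <
      [0,2] S   <
        [0,1] "with" : NP\S
        [1,2] "map" : S\(NP\S)
      [2,3] "idea" : ((S/NP)/N)\S
    [3,6] N   >
      [3,5] N/(S\NP)   <
        [3,4] "today" : NP
        [4,5] "that" : (N/(S\NP))\NP
      [5,6] "the" : S\NP
  [6,8] NP   <
    [6,7] "often" : S
    [7,8] "a" : NP\S

[0,1] NP\S  lex  "with"
[1,2] S\(NP\S)  lex  "map"
[0,2] S  <  k=1
[2,3] ((S/NP)/N)\S  lex  "idea"
[0,3] (S/NP)/N  <  k=2
[3,4] NP  lex  "today"
[4,5] (N/(S\NP))\NP  lex  "that"
[3,5] N/(S\NP)  <  k=4
[5,6] S\NP  lex  "the"
[3,6] N  >  k=5
[0,6] S/NP  >  k=3
[6,7] S  lex  "often"
[7,8] NP\S  lex  "a"
[6,8] NP  <  k=7
[0,8] S  >  k=6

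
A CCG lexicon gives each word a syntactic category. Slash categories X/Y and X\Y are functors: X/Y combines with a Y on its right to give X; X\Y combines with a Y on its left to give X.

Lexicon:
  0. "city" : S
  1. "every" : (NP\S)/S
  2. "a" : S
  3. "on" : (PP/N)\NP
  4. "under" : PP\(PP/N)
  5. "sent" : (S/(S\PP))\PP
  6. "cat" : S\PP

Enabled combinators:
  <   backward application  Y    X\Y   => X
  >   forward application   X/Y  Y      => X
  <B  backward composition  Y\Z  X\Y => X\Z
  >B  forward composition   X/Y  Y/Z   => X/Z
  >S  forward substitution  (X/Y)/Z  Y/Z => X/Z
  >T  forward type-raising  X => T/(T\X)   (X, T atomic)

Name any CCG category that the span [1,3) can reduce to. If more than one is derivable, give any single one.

[0,7] S   >
  [0,6] S/(S\PP)   <
    [0,5] PP   >
      [0,1] PP/(PP\S)   >T
        [0,1] "city" : S
      [1,5] PP\S   <B
        [1,3] NP\S   >
          [1,2] "every" : (NP\S)/S
          [2,3] "a" : S
        [3,5] PP\NP   <B
          [3,4] "on" : (PP/N)\NP
          [4,5] "under" : PP\(PP/N)
    [5,6] "sent" : (S/(S\PP))\PP
  [6,7] "cat" : S\PP

NP\S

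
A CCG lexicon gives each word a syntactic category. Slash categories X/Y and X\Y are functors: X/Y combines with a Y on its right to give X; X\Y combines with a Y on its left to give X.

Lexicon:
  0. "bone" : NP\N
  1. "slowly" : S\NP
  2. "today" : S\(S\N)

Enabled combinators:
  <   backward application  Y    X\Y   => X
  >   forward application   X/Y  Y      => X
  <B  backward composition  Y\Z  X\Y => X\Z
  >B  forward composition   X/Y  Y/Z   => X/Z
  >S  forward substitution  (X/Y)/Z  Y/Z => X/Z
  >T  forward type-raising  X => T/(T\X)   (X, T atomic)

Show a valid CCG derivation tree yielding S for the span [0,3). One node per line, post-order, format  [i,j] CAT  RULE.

[0,3] S   <
  [0,2] S\N   <B
    [0,1] "bone" : NP\N
    [1,2] "slowly" : S\NP
  [2,3] "today" : S\(S\N)

[0,1] NP\N  lex  "bone"
[1,2] S\NP  lex  "slowly"
[0,2] S\N  <B  k=1
[2,3] S\(S\N)  lex  "today"
[0,3] S  <  k=2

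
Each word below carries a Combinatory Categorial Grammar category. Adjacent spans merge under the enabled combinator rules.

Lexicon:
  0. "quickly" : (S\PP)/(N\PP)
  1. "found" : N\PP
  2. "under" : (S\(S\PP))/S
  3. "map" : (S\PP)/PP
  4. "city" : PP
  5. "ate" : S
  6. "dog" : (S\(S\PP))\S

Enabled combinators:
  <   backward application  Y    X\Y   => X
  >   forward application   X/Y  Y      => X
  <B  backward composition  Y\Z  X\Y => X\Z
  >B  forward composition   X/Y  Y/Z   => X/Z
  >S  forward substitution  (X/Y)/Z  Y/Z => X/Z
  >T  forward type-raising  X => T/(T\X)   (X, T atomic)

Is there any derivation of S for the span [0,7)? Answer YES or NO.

YES

[0,7] S   <
  [0,2] S\PP   >
    [0,1] "quickly" : (S\PP)/(N\PP)
    [1,2] "found" : N\PP
  [2,7] S\(S\PP)   >
    [2,3] "under" : (S\(S\PP))/S
    [3,7] S   <
      [3,5] S\PP   >
        [3,4] "map" : (S\PP)/PP
        [4,5] "city" : PP
      [5,7] S\(S\PP)   <
        [5,6] "ate" : S
        [6,7] "dog" : (S\(S\PP))\S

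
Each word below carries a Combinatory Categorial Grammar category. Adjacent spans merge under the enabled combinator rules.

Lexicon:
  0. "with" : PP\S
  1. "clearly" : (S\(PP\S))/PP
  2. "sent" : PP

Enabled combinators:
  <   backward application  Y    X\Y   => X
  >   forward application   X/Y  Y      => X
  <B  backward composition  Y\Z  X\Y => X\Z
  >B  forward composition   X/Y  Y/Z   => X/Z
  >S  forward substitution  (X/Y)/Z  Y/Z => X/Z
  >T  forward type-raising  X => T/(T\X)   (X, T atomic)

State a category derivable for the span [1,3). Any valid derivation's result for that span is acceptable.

[0,3] S   <
  [0,1] "with" : PP\S
  [1,3] S\(PP\S)   >
    [1,2] "clearly" : (S\(PP\S))/PP
    [2,3] "sent" : PP

S\(PP\S)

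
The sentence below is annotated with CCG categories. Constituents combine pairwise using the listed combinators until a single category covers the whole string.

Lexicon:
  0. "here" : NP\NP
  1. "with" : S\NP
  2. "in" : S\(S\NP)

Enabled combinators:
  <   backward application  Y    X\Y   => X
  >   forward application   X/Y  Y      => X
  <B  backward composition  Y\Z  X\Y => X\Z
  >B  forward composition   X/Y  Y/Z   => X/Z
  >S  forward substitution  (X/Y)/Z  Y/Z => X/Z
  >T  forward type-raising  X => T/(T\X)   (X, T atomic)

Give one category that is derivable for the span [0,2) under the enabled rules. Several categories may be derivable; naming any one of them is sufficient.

[0,3] S   <
  [0,2] S\NP   <B
    [0,1] "here" : NP\NP
    [1,2] "with" : S\NP
  [2,3] "in" : S\(S\NP)

S\NP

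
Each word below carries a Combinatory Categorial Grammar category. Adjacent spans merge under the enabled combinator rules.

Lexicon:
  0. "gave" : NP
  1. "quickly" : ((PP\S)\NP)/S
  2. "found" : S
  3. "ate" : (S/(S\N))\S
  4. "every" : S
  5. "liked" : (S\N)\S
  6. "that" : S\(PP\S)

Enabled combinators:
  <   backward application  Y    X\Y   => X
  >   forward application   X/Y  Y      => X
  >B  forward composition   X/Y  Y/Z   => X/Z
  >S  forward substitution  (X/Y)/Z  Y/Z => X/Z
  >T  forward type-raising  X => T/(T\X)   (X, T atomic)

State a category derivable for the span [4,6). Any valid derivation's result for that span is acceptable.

S\N

[0,7] S   <
  [0,6] PP\S   <
    [0,1] "gave" : NP
    [1,6] (PP\S)\NP   >
      [1,2] "quickly" : ((PP\S)\NP)/S
      [2,6] S   >
        [2,4] S/(S\N)   <
          [2,3] "found" : S
          [3,4] "ate" : (S/(S\N))\S
        [4,6] S\N   <
          [4,5] "every" : S
          [5,6] "liked" : (S\N)\S
  [6,7] "that" : S\(PP\S)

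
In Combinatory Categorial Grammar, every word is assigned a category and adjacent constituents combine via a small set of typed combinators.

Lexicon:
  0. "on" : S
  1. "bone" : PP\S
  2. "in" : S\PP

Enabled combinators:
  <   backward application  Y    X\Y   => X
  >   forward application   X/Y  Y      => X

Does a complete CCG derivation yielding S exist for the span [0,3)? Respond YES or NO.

[0,3] S   <
  [0,2] PP   <
    [0,1] "on" : S
    [1,2] "bone" : PP\S
  [2,3] "in" : S\PP

YES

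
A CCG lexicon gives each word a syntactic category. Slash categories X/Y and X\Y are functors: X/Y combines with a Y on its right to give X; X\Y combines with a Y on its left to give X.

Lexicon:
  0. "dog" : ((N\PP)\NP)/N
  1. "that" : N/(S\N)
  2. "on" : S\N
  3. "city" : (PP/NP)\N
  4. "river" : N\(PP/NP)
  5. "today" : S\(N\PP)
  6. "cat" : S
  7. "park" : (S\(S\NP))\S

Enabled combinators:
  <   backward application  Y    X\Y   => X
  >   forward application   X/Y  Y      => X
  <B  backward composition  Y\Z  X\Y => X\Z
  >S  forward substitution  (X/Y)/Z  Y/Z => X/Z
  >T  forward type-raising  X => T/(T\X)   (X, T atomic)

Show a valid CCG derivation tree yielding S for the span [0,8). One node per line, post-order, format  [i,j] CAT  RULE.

[0,1] ((N\PP)\NP)/N  lex  "dog"
[1,2] N/(S\N)  lex  "that"
[2,3] S\N  lex  "on"
[1,3] N  >  k=2
[3,4] (PP/NP)\N  lex  "city"
[1,4] PP/NP  <  k=3
[4,5] N\(PP/NP)  lex  "river"
[1,5] N  <  k=4
[0,5] (N\PP)\NP  >  k=1
[5,6] S\(N\PP)  lex  "today"
[0,6] S\NP  <B  k=5
[6,7] S  lex  "cat"
[7,8] (S\(S\NP))\S  lex  "park"
[6,8] S\(S\NP)  <  k=7
[0,8] S  <  k=6

[0,8] S   <
  [0,6] S\NP   <B
    [0,5] (N\PP)\NP   >
      [0,1] "dog" : ((N\PP)\NP)/N
      [1,5] N   <
        [1,4] PP/NP   <
          [1,3] N   >
            [1,2] "that" : N/(S\N)
            [2,3] "on" : S\N
          [3,4] "city" : (PP/NP)\N
        [4,5] "river" : N\(PP/NP)
    [5,6] "today" : S\(N\PP)
  [6,8] S\(S\NP)   <
    [6,7] "cat" : S
    [7,8] "park" : (S\(S\NP))\S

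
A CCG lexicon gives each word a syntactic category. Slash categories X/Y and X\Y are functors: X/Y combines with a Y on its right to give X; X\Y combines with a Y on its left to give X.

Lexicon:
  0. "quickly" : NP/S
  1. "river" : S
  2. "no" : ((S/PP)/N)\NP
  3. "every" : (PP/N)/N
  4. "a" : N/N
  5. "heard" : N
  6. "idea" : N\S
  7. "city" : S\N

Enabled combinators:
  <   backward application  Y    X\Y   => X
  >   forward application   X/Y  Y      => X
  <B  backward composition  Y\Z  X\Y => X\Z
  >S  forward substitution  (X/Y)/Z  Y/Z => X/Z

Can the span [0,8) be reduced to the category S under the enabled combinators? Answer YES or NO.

[0,8] S   <
  [0,7] N   <
    [0,6] S   >
      [0,5] S/N   >S
        [0,3] (S/PP)/N   <
          [0,2] NP   >
            [0,1] "quickly" : NP/S
            [1,2] "river" : S
          [2,3] "no" : ((S/PP)/N)\NP
        [3,5] PP/N   >S
          [3,4] "every" : (PP/N)/N
          [4,5] "a" : N/N
      [5,6] "heard" : N
    [6,7] "idea" : N\S
  [7,8] "city" : S\N

YES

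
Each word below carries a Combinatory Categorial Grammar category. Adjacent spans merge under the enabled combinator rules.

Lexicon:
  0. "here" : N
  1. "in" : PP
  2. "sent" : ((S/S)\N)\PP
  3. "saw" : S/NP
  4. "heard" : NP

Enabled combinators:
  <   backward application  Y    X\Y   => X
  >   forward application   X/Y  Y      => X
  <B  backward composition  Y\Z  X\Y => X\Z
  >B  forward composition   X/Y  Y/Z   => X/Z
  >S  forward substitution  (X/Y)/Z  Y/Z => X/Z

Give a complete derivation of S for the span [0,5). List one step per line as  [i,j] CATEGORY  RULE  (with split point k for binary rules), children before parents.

[0,1] N  lex  "here"
[1,2] PP  lex  "in"
[2,3] ((S/S)\N)\PP  lex  "sent"
[1,3] (S/S)\N  <  k=2
[0,3] S/S  <  k=1
[3,4] S/NP  lex  "saw"
[0,4] S/NP  >B  k=3
[4,5] NP  lex  "heard"
[0,5] S  >  k=4

[0,5] S   >
  [0,4] S/NP   >B
    [0,3] S/S   <
      [0,1] "here" : N
      [1,3] (S/S)\N   <
        [1,2] "in" : PP
        [2,3] "sent" : ((S/S)\N)\PP
    [3,4] "saw" : S/NP
  [4,5] "heard" : NP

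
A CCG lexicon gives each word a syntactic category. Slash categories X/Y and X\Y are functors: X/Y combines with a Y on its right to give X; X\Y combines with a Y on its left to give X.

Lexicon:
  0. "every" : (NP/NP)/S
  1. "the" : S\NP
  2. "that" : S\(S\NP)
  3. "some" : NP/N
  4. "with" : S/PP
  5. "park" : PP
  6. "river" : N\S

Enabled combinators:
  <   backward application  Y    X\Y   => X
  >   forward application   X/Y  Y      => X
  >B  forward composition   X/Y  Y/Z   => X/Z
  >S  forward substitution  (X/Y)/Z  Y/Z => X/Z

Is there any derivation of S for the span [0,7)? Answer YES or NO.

NO

(NP/NP)/S S\NP S\(S\NP) NP/N S/PP PP N\S
CKY chart[0,7] = {NP}; S ∉ chart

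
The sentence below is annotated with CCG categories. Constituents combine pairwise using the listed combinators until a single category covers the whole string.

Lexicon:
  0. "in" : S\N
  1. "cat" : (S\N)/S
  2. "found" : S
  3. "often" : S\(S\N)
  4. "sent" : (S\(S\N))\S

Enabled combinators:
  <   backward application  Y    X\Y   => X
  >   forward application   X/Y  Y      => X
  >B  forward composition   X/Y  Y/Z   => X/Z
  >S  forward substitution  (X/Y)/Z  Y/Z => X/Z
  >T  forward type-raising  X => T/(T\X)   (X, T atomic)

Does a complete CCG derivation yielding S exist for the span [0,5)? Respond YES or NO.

YES

[0,5] S   <
  [0,1] "in" : S\N
  [1,5] S\(S\N)   <
    [1,4] S   <
      [1,3] S\N   >
        [1,2] "cat" : (S\N)/S
        [2,3] "found" : S
      [3,4] "often" : S\(S\N)
    [4,5] "sent" : (S\(S\N))\S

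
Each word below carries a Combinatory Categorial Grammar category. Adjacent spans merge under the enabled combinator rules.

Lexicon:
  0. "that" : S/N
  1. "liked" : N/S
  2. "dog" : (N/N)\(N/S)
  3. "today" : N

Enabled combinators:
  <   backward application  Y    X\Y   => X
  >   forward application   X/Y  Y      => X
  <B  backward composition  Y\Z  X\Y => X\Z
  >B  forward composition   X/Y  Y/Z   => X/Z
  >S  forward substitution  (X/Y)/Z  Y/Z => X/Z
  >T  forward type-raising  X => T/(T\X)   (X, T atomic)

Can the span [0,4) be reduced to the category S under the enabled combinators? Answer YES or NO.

[0,4] S   >
  [0,3] S/N   >B
    [0,1] "that" : S/N
    [1,3] N/N   <
      [1,2] "liked" : N/S
      [2,3] "dog" : (N/N)\(N/S)
  [3,4] "today" : N

YES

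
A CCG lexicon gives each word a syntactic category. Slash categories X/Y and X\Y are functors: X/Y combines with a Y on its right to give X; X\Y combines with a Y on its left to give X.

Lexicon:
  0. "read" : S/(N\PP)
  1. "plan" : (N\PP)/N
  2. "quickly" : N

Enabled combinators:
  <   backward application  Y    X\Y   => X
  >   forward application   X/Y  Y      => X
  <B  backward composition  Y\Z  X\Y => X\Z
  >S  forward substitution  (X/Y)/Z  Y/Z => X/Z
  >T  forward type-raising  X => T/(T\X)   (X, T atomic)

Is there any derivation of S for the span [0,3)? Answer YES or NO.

YES

[0,3] S   >
  [0,1] "read" : S/(N\PP)
  [1,3] N\PP   >
    [1,2] "plan" : (N\PP)/N
    [2,3] "quickly" : N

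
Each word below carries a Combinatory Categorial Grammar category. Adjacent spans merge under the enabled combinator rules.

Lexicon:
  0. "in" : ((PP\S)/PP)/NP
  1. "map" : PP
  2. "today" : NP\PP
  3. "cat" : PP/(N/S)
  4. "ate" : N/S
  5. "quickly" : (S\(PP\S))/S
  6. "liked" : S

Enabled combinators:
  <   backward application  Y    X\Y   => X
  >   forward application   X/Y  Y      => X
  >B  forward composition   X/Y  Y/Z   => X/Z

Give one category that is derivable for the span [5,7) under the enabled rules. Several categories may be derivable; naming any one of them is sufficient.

[0,7] S   <
  [0,5] PP\S   >
    [0,3] (PP\S)/PP   >
      [0,1] "in" : ((PP\S)/PP)/NP
      [1,3] NP   <
        [1,2] "map" : PP
        [2,3] "today" : NP\PP
    [3,5] PP   >
      [3,4] "cat" : PP/(N/S)
      [4,5] "ate" : N/S
  [5,7] S\(PP\S)   >
    [5,6] "quickly" : (S\(PP\S))/S
    [6,7] "liked" : S

S\(PP\S)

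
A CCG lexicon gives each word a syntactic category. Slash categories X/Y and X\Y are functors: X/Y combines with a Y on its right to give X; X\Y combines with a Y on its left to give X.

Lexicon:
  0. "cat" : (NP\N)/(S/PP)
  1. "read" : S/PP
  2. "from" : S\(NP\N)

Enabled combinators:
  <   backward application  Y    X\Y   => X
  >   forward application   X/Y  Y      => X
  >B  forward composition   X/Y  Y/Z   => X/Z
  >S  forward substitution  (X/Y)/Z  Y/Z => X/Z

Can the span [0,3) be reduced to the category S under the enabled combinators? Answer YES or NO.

YES

[0,3] S   <
  [0,2] NP\N   >
    [0,1] "cat" : (NP\N)/(S/PP)
    [1,2] "read" : S/PP
  [2,3] "from" : S\(NP\N)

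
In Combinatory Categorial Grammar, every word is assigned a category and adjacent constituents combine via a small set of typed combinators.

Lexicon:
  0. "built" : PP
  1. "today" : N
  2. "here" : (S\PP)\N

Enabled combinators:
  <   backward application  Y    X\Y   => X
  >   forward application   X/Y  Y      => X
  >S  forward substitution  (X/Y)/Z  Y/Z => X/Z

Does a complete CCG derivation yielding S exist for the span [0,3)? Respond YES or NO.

[0,3] S   <
  [0,1] "built" : PP
  [1,3] S\PP   <
    [1,2] "today" : N
    [2,3] "here" : (S\PP)\N

YES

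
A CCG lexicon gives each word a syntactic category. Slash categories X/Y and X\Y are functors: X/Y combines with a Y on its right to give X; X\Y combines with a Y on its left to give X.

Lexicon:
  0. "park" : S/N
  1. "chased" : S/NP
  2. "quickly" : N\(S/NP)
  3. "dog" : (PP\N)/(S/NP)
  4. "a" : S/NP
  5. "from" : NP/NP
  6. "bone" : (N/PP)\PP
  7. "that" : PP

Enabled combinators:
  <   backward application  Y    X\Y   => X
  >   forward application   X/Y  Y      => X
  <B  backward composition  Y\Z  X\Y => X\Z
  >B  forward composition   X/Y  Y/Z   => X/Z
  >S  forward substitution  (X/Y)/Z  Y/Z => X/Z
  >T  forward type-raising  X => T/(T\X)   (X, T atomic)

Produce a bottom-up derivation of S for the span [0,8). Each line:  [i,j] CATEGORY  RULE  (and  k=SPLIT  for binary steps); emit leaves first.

[0,8] S   >
  [0,1] "park" : S/N
  [1,8] N   >
    [1,7] N/PP   <
      [1,6] PP   <
        [1,3] N   <
          [1,2] "chased" : S/NP
          [2,3] "quickly" : N\(S/NP)
        [3,6] PP\N   >
          [3,4] "dog" : (PP\N)/(S/NP)
          [4,6] S/NP   >B
            [4,5] "a" : S/NP
            [5,6] "from" : NP/NP
      [6,7] "bone" : (N/PP)\PP
    [7,8] "that" : PP

[0,1] S/N  lex  "park"
[1,2] S/NP  lex  "chased"
[2,3] N\(S/NP)  lex  "quickly"
[1,3] N  <  k=2
[3,4] (PP\N)/(S/NP)  lex  "dog"
[4,5] S/NP  lex  "a"
[5,6] NP/NP  lex  "from"
[4,6] S/NP  >B  k=5
[3,6] PP\N  >  k=4
[1,6] PP  <  k=3
[6,7] (N/PP)\PP  lex  "bone"
[1,7] N/PP  <  k=6
[7,8] PP  lex  "that"
[1,8] N  >  k=7
[0,8] S  >  k=1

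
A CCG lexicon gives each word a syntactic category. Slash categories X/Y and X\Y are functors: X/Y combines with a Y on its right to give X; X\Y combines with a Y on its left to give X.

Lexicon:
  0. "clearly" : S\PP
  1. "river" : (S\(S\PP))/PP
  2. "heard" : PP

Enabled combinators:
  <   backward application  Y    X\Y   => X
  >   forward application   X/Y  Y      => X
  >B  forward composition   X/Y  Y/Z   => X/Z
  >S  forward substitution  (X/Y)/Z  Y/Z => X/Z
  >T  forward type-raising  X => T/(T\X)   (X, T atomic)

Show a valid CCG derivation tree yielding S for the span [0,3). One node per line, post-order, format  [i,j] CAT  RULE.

[0,3] S   <
  [0,1] "clearly" : S\PP
  [1,3] S\(S\PP)   >
    [1,2] "river" : (S\(S\PP))/PP
    [2,3] "heard" : PP

[0,1] S\PP  lex  "clearly"
[1,2] (S\(S\PP))/PP  lex  "river"
[2,3] PP  lex  "heard"
[1,3] S\(S\PP)  >  k=2
[0,3] S  <  k=1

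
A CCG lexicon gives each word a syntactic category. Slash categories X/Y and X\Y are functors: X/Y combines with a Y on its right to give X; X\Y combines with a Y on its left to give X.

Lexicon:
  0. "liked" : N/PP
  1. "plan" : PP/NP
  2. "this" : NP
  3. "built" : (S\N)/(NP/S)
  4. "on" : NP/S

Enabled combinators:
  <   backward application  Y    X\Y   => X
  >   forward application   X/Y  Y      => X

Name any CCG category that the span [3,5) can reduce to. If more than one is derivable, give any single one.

S\N

[0,5] S   <
  [0,3] N   >
    [0,1] "liked" : N/PP
    [1,3] PP   >
      [1,2] "plan" : PP/NP
      [2,3] "this" : NP
  [3,5] S\N   >
    [3,4] "built" : (S\N)/(NP/S)
    [4,5] "on" : NP/S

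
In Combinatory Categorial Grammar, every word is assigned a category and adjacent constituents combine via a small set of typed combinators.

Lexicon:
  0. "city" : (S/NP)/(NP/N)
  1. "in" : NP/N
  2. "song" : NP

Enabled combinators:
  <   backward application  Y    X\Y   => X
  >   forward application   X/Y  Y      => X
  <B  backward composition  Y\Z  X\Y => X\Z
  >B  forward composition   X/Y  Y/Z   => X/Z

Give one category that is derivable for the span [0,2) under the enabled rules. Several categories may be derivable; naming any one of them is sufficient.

[0,3] S   >
  [0,2] S/NP   >
    [0,1] "city" : (S/NP)/(NP/N)
    [1,2] "in" : NP/N
  [2,3] "song" : NP

S/NP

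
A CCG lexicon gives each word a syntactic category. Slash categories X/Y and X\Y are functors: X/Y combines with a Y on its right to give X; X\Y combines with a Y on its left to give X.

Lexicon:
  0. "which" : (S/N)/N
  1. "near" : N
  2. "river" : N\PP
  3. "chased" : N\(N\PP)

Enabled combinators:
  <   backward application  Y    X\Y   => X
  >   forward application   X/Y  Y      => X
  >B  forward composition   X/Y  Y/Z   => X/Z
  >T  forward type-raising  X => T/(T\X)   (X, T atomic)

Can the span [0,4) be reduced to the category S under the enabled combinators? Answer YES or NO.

YES

[0,4] S   >
  [0,2] S/N   >
    [0,1] "which" : (S/N)/N
    [1,2] "near" : N
  [2,4] N   <
    [2,3] "river" : N\PP
    [3,4] "chased" : N\(N\PP)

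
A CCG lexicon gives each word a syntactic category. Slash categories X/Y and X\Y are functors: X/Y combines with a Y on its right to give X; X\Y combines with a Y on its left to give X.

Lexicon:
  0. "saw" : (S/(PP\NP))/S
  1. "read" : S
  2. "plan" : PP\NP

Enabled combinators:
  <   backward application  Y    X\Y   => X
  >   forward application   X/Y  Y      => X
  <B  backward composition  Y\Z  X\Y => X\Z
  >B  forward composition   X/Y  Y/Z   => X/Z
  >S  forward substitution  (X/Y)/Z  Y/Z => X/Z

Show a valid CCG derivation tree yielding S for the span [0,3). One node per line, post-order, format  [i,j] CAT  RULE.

[0,1] (S/(PP\NP))/S  lex  "saw"
[1,2] S  lex  "read"
[0,2] S/(PP\NP)  >  k=1
[2,3] PP\NP  lex  "plan"
[0,3] S  >  k=2

[0,3] S   >
  [0,2] S/(PP\NP)   >
    [0,1] "saw" : (S/(PP\NP))/S
    [1,2] "read" : S
  [2,3] "plan" : PP\NP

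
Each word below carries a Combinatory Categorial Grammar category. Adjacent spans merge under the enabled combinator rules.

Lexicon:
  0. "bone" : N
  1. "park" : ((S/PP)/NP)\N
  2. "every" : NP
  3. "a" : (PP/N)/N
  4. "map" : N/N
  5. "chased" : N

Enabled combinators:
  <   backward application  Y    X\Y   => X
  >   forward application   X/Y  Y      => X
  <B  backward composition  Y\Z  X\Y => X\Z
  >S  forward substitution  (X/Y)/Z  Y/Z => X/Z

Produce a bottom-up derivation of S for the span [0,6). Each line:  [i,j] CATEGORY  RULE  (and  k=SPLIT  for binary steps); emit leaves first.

[0,6] S   >
  [0,3] S/PP   >
    [0,2] (S/PP)/NP   <
      [0,1] "bone" : N
      [1,2] "park" : ((S/PP)/NP)\N
    [2,3] "every" : NP
  [3,6] PP   >
    [3,5] PP/N   >S
      [3,4] "a" : (PP/N)/N
      [4,5] "map" : N/N
    [5,6] "chased" : N

[0,1] N  lex  "bone"
[1,2] ((S/PP)/NP)\N  lex  "park"
[0,2] (S/PP)/NP  <  k=1
[2,3] NP  lex  "every"
[0,3] S/PP  >  k=2
[3,4] (PP/N)/N  lex  "a"
[4,5] N/N  lex  "map"
[3,5] PP/N  >S  k=4
[5,6] N  lex  "chased"
[3,6] PP  >  k=5
[0,6] S  >  k=3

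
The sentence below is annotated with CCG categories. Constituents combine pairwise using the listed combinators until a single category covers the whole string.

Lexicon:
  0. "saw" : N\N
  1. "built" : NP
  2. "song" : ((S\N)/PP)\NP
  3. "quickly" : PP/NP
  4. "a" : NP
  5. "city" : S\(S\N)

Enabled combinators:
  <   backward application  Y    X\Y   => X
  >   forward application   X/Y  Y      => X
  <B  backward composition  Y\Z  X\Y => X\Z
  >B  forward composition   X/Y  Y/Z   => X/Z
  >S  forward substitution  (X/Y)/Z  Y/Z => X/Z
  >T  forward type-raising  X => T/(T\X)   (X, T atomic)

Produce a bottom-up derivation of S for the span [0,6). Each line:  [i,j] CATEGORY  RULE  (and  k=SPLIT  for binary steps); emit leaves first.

[0,6] S   <
  [0,5] S\N   <B
    [0,1] "saw" : N\N
    [1,5] S\N   >
      [1,3] (S\N)/PP   <
        [1,2] "built" : NP
        [2,3] "song" : ((S\N)/PP)\NP
      [3,5] PP   >
        [3,4] "quickly" : PP/NP
        [4,5] "a" : NP
  [5,6] "city" : S\(S\N)

[0,1] N\N  lex  "saw"
[1,2] NP  lex  "built"
[2,3] ((S\N)/PP)\NP  lex  "song"
[1,3] (S\N)/PP  <  k=2
[3,4] PP/NP  lex  "quickly"
[4,5] NP  lex  "a"
[3,5] PP  >  k=4
[1,5] S\N  >  k=3
[0,5] S\N  <B  k=1
[5,6] S\(S\N)  lex  "city"
[0,6] S  <  k=5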